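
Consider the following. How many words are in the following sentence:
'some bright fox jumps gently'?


Split into words: some | bright | fox | jumps | gently = 5 words.

5


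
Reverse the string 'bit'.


Reverse 'bit' character by character: 'tib'.

tib


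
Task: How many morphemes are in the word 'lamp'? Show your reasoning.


Decomposition: lamp (free morpheme) = 1 morpheme(s)

1 morphemes


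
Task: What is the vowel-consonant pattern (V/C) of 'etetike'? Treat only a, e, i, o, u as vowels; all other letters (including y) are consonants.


Letter mapping: e = V, t = C, e = V, t = C, i = V, k = C, e = V.

VCVCVCV


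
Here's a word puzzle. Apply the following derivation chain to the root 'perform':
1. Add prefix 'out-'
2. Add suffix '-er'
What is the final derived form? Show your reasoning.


Step 1: Add prefix 'out-' to 'perform' = 'outperform'
Step 2: Add suffix '-er' to 'outperform' = 'outperformer'

outperformer


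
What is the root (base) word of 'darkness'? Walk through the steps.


Remove suffix '-ness' from 'darkness' to get root 'dark'.

dark


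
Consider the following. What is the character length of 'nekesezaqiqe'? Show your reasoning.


Spell out 'nekesezaqiqe' and number each letter: n(1), e(2), k(3), e(4), s(5), e(6), z(7), a(8), q(9), i(10), q(11), e(12). Total: 12 letters.

12


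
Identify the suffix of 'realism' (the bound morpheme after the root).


The word 'realism' = 'real' (root) + '-ism' (suffix). The suffix is '-ism'.

ism


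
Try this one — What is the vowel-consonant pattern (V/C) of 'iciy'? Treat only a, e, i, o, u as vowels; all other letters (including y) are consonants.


Letter mapping: i = V, c = C, i = V, y = C.

VCVC


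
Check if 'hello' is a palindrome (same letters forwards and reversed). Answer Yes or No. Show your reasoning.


Forward: 'hello'
Reversed: 'olleh'
They differ.

No


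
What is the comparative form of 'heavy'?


Apply comparative formation (consonant + y: change y to i, add -er): 'heavy' -> 'heavier'.

heavier


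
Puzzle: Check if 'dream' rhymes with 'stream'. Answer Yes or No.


Rime (stressed vowel + following sounds) of 'dream': -eam = /iːm/
Rime of 'stream': -eam = /iːm/
/iːm/ and /iːm/ are the same ending sound, so the words rhyme.

Yes


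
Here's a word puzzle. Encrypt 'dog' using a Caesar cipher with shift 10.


Shift each letter by 10: d -> n, o -> y, g -> q. Result: 'nyq'.

nyq


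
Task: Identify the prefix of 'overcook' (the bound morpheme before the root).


The word 'overcook' = 'over' (prefix) + 'cook' (root). The prefix is 'over'.

over


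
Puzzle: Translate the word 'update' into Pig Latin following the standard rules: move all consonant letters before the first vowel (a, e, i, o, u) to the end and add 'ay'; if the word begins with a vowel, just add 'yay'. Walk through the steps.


'update' starts with a vowel, so add 'yay': 'updateyay'.

updateyay


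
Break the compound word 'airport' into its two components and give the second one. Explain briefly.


Split 'airport' into 'air' + 'port'. The second part is 'port'.

port


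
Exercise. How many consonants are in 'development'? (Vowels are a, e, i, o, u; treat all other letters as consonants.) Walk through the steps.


Consonants in 'development': d, v, l, p, m, n, t = 7 consonants.

7


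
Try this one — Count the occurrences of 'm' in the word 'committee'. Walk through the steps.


Letter 'm' in 'committee': found at position(s) 3, 4 = 2 occurrence(s).

2


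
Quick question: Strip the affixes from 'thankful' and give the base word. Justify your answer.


Remove suffix '-ful' from 'thankful' to get root 'thank'.

thank


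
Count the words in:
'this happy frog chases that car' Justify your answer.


Split into words: this | happy | frog | chases | that | car = 6 words.

6


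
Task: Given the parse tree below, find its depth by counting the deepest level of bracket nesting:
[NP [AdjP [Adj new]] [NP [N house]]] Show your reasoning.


Count bracket nesting levels:
'[' at pos 0: depth = 1
'[' at pos 4: depth = 2
'[' at pos 10: depth = 3
'[' at pos 21: depth = 2
'[' at pos 25: depth = 3
Maximum depth reached: 3

3


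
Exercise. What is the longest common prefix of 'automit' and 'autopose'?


Compare from the start: 4 characters match: 'auto'. Mismatch at position 5: 'm' vs 'p'.

auto


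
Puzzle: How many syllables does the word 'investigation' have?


Break 'investigation' into syllables: in-ves-ti-ga-tion -> in | ves | ti | ga | tion = 5 syllables

5 syllables


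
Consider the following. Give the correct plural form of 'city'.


Apply rule: Change -y to -ies (consonant + y). 'city' becomes 'cities'.

cities


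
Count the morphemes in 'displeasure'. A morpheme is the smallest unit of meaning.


Decomposition: dis- (prefix) + please (root) + -ure (suffix) = 3 morpheme(s)

3 morphemes


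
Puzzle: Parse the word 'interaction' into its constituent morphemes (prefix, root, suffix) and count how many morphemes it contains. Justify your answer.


Step 1: Identify prefix: 'inter' (meaning: between)
Step 2: Identify root: 'act'
Step 3: Identify suffix(es): 'ion'
Decomposition: inter- (prefix: between) + act (root) + -ion (suffix: act of)
Total morphemes: 3

3 morphemes (inter- (prefix: between) + act (root) + -ion (suffix: act of))


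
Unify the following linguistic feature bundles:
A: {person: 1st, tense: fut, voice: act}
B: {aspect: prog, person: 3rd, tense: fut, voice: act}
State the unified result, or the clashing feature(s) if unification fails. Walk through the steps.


Compare features:
aspect: A=_ vs B=prog -> unified: prog
person: A=1st vs B=3rd -> CLASH
tense: A=fut vs B=fut -> unified: fut
voice: A=act vs B=act -> unified: act
Clash detected on feature 'person' (1st vs 3rd); unification fails.

CLASH on 'person' (1st vs 3rd)


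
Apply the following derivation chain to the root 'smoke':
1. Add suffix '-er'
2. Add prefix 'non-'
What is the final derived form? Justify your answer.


Step 1: Add suffix '-er' to 'smoke' = 'smoker'
Step 2: Add prefix 'non-' to 'smoker' = 'nonsmoker'

nonsmoker


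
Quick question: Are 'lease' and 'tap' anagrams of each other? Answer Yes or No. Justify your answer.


Sorted letters of 'lease': 'aeels'
Sorted letters of 'tap': 'apt'
They do not match.

No


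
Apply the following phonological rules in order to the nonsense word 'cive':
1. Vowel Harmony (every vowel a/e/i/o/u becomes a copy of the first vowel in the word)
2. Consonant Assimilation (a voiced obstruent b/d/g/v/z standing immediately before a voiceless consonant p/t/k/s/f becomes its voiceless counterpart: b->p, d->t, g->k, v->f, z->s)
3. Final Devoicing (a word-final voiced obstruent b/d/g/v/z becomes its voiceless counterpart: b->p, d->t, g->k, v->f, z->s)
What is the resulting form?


Starting form: 'cive'
Rule 1: Vowel Harmony: all vowels become 'i' (matching first vowel). 'cive' -> 'civi'
Rule 2: Consonant Assimilation: no voiced obstruent (b/d/g/v/z) stands immediately before a voiceless consonant (p/t/k/s/f). No change.
Rule 3: Final Devoicing: the word ends in the vowel 'i', not a consonant. No change.
Final form: 'civi'

civi


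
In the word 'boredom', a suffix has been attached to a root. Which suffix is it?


The word 'boredom' = 'bore' (root) + '-dom' (suffix). The suffix is '-dom'.

dom


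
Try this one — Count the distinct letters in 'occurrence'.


Unique letters in 'occurrence': {c, e, n, o, r, u} = 6 distinct letters.

6


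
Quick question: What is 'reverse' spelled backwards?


Reverse 'reverse' character by character: 'esrever'.

esrever


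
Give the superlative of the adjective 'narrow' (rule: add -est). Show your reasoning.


Apply superlative formation (add -est): 'narrow' -> 'narrowest'.

narrowest


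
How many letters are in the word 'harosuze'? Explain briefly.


Spell out 'harosuze' and number each letter: h(1), a(2), r(3), o(4), s(5), u(6), z(7), e(8). Total: 8 letters.

8


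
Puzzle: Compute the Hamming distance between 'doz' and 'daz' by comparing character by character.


Alignment:
Position 1: 'd' vs 'd' = match
Position 2: 'o' vs 'a' = DIFFER
Position 3: 'z' vs 'z' = match
Total differences: 1

1


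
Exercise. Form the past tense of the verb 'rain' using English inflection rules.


Apply rule: Add -ed. 'rain' becomes 'rained'.

rained


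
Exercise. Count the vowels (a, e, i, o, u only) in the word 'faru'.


Vowels in 'faru': a, u = 2 vowels.

2


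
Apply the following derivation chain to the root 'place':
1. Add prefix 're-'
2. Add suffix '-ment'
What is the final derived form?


Step 1: Add prefix 're-' to 'place' = 'replace'
Step 2: Add suffix '-ment' to 'replace' = 'replacement'

replacement


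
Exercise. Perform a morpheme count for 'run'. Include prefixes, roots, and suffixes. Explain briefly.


Decomposition: run (free morpheme) = 1 morpheme(s)

1 morphemes


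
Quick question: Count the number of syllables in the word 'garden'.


Break 'garden' into syllables: gar-den -> gar | den = 2 syllables

2 syllables


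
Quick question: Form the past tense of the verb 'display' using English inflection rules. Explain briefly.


Apply rule: Add -ed. 'display' becomes 'displayed'.

displayed


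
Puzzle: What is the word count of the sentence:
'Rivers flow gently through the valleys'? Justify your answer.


Split into words: Rivers | flow | gently | through | the | valleys = 6 words.

6


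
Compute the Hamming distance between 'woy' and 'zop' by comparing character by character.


Alignment:
Position 1: 'w' vs 'z' = DIFFER
Position 2: 'o' vs 'o' = match
Position 3: 'y' vs 'p' = DIFFER
Total differences: 2

2


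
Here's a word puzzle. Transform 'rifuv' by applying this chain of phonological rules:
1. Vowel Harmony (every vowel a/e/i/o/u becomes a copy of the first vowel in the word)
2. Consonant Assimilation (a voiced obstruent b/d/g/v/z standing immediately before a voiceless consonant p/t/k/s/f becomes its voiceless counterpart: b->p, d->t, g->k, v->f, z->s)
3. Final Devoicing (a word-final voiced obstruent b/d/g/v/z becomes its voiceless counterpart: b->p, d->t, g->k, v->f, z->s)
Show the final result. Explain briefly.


Starting form: 'rifuv'
Rule 1: Vowel Harmony: all vowels become 'i' (matching first vowel). 'rifuv' -> 'rifiv'
Rule 2: Consonant Assimilation: no voiced obstruent (b/d/g/v/z) stands immediately before a voiceless consonant (p/t/k/s/f). No change.
Rule 3: Final Devoicing: word-final voiced obstruent 'v' becomes voiceless 'f'. 'rifiv' -> 'rifif'
Final form: 'rifif'

rifif


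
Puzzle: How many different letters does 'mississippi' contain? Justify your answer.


Unique letters in 'mississippi': {i, m, p, s} = 4 distinct letters.

4


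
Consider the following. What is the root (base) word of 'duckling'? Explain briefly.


Remove suffix '-ling' from 'duckling' to get root 'duck'.

duck


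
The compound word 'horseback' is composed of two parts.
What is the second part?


Split 'horseback' into 'horse' + 'back'. The second part is 'back'.

back


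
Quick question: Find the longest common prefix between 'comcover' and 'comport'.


Compare from the start: 3 characters match: 'com'. Mismatch at position 4: 'c' vs 'p'.

com


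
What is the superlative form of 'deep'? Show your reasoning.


Apply superlative formation (add -est): 'deep' -> 'deepest'.

deepest


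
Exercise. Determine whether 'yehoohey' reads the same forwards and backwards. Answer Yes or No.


Forward: 'yehoohey'
Reversed: 'yehoohey'
They are identical.

Yes


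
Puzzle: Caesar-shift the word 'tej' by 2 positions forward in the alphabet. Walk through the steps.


Shift each letter by 2: t -> v, e -> g, j -> l. Result: 'vgl'.

vgl


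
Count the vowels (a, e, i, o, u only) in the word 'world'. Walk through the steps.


Vowels in 'world': o = 1 vowels.

1


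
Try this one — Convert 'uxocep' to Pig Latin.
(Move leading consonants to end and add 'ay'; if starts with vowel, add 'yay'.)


'uxocep' starts with a vowel, so add 'yay': 'uxocepyay'.

uxocepyay


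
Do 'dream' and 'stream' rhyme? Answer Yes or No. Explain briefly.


Rime (stressed vowel + following sounds) of 'dream': -eam = /iːm/
Rime of 'stream': -eam = /iːm/
/iːm/ and /iːm/ are the same ending sound, so the words rhyme.

Yes


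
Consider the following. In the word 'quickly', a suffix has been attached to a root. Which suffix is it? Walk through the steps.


The word 'quickly' = 'quick' (root) + '-ly' (suffix). The suffix is '-ly'.

ly


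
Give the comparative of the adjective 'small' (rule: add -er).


Apply comparative formation (add -er): 'small' -> 'smaller'.

smaller


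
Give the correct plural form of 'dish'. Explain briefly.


Apply rule: Add -es (sibilant/fricative ending). 'dish' becomes 'dishes'.

dishes


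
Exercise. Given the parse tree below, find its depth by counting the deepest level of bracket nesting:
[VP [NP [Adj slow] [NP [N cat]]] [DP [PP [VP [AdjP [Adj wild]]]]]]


Count bracket nesting levels:
'[' at pos 0: depth = 1
'[' at pos 4: depth = 2
'[' at pos 8: depth = 3
'[' at pos 19: depth = 3
'[' at pos 23: depth = 4
'[' at pos 33: depth = 2
'[' at pos 37: depth = 3
'[' at pos 41: depth = 4
'[' at pos 45: depth = 5
'[' at pos 51: depth = 6
Maximum depth reached: 6

6


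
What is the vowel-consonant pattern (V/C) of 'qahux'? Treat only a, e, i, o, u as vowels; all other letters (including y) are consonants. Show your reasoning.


Letter mapping: q = C, a = V, h = C, u = V, x = C.

CVCVC


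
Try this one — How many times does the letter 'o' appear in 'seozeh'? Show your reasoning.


Letter 'o' in 'seozeh': found at position(s) 3 = 1 occurrence(s).

1


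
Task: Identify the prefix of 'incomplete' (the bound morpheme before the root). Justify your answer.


The word 'incomplete' = 'in' (prefix) + 'complete' (root). The prefix is 'in'.

in


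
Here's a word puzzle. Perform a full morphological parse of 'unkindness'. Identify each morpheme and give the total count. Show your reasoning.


Step 1: Identify prefix: 'un' (meaning: not/reverse)
Step 2: Identify root: 'kind'
Step 3: Identify suffix(es): 'ness'
Decomposition: un- (prefix: not/reverse) + kind (root) + -ness (suffix: state of)
Total morphemes: 3

3 morphemes (un- (prefix: not/reverse) + kind (root) + -ness (suffix: state of))


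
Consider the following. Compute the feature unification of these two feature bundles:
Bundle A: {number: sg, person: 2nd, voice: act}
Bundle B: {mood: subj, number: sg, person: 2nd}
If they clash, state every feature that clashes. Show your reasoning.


Compare features:
mood: A=_ vs B=subj -> unified: subj
number: A=sg vs B=sg -> unified: sg
person: A=2nd vs B=2nd -> unified: 2nd
voice: A=act vs B=_ -> unified: act
No clashes found.

Unified: {mood: subj, number: sg, person: 2nd, voice: act}


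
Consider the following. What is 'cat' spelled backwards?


Reverse 'cat' character by character: 'tac'.

tac


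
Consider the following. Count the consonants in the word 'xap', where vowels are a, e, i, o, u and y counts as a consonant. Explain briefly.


Consonants in 'xap': x, p = 2 consonants.

2


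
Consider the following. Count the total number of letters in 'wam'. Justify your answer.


Spell out 'wam' and number each letter: w(1), a(2), m(3). Total: 3 letters.

3


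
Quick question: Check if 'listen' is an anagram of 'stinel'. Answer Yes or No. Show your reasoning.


Sorted letters of 'listen': 'eilnst'
Sorted letters of 'stinel': 'eilnst'
They match.

Yes


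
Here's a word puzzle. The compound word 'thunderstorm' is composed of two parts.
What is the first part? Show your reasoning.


Split 'thunderstorm' into 'thunder' + 'storm'. The first part is 'thunder'.

thunder


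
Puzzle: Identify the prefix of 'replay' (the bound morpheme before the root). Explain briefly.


The word 'replay' = 're' (prefix) + 'play' (root). The prefix is 're'.

re


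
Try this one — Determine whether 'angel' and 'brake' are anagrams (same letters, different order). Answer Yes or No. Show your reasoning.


Sorted letters of 'angel': 'aegln'
Sorted letters of 'brake': 'abekr'
They do not match.

No


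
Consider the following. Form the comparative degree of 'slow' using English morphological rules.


Apply comparative formation (add -er): 'slow' -> 'slower'.

slower


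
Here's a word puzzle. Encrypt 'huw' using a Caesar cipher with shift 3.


Shift each letter by 3: h -> k, u -> x, w -> z. Result: 'kxz'.

kxz


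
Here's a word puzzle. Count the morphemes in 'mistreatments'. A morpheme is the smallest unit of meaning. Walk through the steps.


Decomposition: mis- (prefix) + treat (root) + -ment (suffix) + -s (plural) = 4 morpheme(s)

4 morphemes


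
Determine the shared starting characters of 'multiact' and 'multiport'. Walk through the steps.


Compare from the start: 5 characters match: 'multi'. Mismatch at position 6: 'a' vs 'p'.

multi


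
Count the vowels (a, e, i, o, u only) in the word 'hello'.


Vowels in 'hello': e, o = 2 vowels.

2


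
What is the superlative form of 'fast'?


Apply superlative formation (add -est): 'fast' -> 'fastest'.

fastest


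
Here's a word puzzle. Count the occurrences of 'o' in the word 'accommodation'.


Letter 'o' in 'accommodation': found at position(s) 4, 7, 12 = 3 occurrence(s).

3


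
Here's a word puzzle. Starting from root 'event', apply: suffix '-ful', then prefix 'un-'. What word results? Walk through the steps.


Step 1: Add suffix '-ful' to 'event' = 'eventful'
Step 2: Add prefix 'un-' to 'eventful' = 'uneventful'

uneventful


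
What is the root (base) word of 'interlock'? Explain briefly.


Remove prefix 'inter' from 'interlock' to get root 'lock'.

lock


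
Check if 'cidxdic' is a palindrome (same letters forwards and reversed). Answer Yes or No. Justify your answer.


Forward: 'cidxdic'
Reversed: 'cidxdic'
They are identical.

Yes


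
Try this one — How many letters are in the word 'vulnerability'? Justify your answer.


Spell out 'vulnerability' and number each letter: v(1), u(2), l(3), n(4), e(5), r(6), a(7), b(8), i(9), l(10), i(11), t(12), y(13). Total: 13 letters.

13


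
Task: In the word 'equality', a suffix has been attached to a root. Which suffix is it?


The word 'equality' = 'equal' (root) + '-ity' (suffix). The suffix is '-ity'.

ity


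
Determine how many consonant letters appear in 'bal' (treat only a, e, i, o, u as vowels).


Consonants in 'bal': b, l = 2 consonants.

2


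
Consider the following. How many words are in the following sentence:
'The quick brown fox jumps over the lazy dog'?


Split into words: The | quick | brown | fox | jumps | over | the | lazy | dog = 9 words.

9


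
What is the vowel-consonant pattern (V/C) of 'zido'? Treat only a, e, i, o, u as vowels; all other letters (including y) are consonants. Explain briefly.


Letter mapping: z = C, i = V, d = C, o = V.

CVCV


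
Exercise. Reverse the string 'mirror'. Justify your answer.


Reverse 'mirror' character by character: 'rorrim'.

rorrim


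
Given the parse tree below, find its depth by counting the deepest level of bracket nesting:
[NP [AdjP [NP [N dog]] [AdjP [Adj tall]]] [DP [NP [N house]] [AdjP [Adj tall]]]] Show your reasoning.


Count bracket nesting levels:
'[' at pos 0: depth = 1
'[' at pos 4: depth = 2
'[' at pos 10: depth = 3
'[' at pos 14: depth = 4
'[' at pos 23: depth = 3
'[' at pos 29: depth = 4
'[' at pos 42: depth = 2
'[' at pos 46: depth = 3
'[' at pos 50: depth = 4
'[' at pos 61: depth = 3
'[' at pos 67: depth = 4
Maximum depth reached: 4

4


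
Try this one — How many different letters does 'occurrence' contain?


Unique letters in 'occurrence': {c, e, n, o, r, u} = 6 distinct letters.

6


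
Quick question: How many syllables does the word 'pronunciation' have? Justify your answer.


Break 'pronunciation' into syllables: pro-nun-ci-a-tion -> pro | nun | ci | a | tion = 5 syllables

5 syllables


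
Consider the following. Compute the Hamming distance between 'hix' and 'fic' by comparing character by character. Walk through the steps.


Alignment:
Position 1: 'h' vs 'f' = DIFFER
Position 2: 'i' vs 'i' = match
Position 3: 'x' vs 'c' = DIFFER
Total differences: 2

2


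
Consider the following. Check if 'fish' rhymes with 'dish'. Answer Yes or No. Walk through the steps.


Rime (stressed vowel + following sounds) of 'fish': -ish = /ɪʃ/
Rime of 'dish': -ish = /ɪʃ/
/ɪʃ/ and /ɪʃ/ are the same ending sound, so the words rhyme.

Yes


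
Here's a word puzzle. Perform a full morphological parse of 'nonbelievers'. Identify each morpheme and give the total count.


Step 1: Identify prefix: 'non' (meaning: not)
Step 2: Identify root: 'believe'
Step 3: Identify suffix(es): 'er, s'
Decomposition: non- (prefix: not) + believe (root) + -er (suffix: one who) + -s (plural)
Total morphemes: 4

4 morphemes (non- (prefix: not) + believe (root) + -er (suffix: one who) + -s (plural))


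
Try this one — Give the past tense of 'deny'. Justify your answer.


Apply rule: Change -y to -ied. 'deny' becomes 'denied'.

denied


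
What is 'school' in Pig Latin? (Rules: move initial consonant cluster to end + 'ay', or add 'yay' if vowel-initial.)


'school': move consonant cluster 'sch' to end and add 'ay': 'oolschay'.

oolschay


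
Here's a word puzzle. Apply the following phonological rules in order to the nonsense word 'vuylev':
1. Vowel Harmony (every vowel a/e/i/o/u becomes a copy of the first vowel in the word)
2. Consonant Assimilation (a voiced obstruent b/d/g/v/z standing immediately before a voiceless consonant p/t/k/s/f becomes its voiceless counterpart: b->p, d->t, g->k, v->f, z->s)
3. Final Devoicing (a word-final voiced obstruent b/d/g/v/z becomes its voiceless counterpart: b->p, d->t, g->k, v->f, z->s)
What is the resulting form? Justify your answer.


Starting form: 'vuylev'
Rule 1: Vowel Harmony: all vowels become 'u' (matching first vowel). 'vuylev' -> 'vuyluv'
Rule 2: Consonant Assimilation: no voiced obstruent (b/d/g/v/z) stands immediately before a voiceless consonant (p/t/k/s/f). No change.
Rule 3: Final Devoicing: word-final voiced obstruent 'v' becomes voiceless 'f'. 'vuyluv' -> 'vuyluf'
Final form: 'vuyluf'

vuyluf


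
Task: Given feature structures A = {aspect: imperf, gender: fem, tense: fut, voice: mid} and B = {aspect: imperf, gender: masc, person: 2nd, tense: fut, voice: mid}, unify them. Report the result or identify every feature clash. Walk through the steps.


Compare features:
aspect: A=imperf vs B=imperf -> unified: imperf
gender: A=fem vs B=masc -> CLASH
person: A=_ vs B=2nd -> unified: 2nd
tense: A=fut vs B=fut -> unified: fut
voice: A=mid vs B=mid -> unified: mid
Clash detected on feature 'gender' (fem vs masc); unification fails.

CLASH on 'gender' (fem vs masc)


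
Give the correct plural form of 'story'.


Apply rule: Change -y to -ies (consonant + y). 'story' becomes 'stories'.

stories


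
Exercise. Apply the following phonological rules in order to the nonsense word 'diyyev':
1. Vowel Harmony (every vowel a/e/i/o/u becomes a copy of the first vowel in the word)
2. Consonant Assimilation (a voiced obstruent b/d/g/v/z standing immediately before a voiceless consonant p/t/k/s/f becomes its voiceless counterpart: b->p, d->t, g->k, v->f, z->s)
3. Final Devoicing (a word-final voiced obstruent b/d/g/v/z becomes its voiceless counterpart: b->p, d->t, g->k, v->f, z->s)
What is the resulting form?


Starting form: 'diyyev'
Rule 1: Vowel Harmony: all vowels become 'i' (matching first vowel). 'diyyev' -> 'diyyiv'
Rule 2: Consonant Assimilation: no voiced obstruent (b/d/g/v/z) stands immediately before a voiceless consonant (p/t/k/s/f). No change.
Rule 3: Final Devoicing: word-final voiced obstruent 'v' becomes voiceless 'f'. 'diyyiv' -> 'diyyif'
Final form: 'diyyif'

diyyif


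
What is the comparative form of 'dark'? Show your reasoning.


Apply comparative formation (add -er): 'dark' -> 'darker'.

darker


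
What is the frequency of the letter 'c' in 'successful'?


Letter 'c' in 'successful': found at position(s) 3, 4 = 2 occurrence(s).

2


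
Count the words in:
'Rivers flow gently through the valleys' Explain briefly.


Split into words: Rivers | flow | gently | through | the | valleys = 6 words.

6


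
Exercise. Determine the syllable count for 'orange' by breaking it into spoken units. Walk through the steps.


Break 'orange' into syllables: or-ange -> or | ange = 2 syllables

2 syllables


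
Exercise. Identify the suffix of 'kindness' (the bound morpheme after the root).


The word 'kindness' = 'kind' (root) + '-ness' (suffix). The suffix is '-ness'.

ness


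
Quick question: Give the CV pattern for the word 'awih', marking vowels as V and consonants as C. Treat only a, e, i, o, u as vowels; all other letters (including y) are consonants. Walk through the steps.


Letter mapping: a = V, w = C, i = V, h = C.

VCVC


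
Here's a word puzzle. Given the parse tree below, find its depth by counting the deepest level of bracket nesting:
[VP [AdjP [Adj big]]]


Count bracket nesting levels:
'[' at pos 0: depth = 1
'[' at pos 4: depth = 2
'[' at pos 10: depth = 3
Maximum depth reached: 3

3


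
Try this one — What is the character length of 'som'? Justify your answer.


Spell out 'som' and number each letter: s(1), o(2), m(3). Total: 3 letters.

3


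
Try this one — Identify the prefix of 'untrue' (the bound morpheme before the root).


The word 'untrue' = 'un' (prefix) + 'true' (root). The prefix is 'un'.

un


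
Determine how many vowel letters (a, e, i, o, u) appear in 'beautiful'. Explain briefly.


Vowels in 'beautiful': e, a, u, i, u = 5 vowels.

5


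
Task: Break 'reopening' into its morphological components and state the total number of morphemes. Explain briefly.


Step 1: Identify prefix: 're' (meaning: again)
Step 2: Identify root: 'open'
Step 3: Identify suffix(es): 'ing'
Decomposition: re- (prefix: again) + open (root) + -ing (suffix: ongoing action)
Total morphemes: 3

3 morphemes (re- (prefix: again) + open (root) + -ing (suffix: ongoing action))


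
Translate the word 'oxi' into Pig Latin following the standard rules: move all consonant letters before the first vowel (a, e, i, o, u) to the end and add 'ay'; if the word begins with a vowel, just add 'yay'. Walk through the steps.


'oxi' starts with a vowel, so add 'yay': 'oxiyay'.

oxiyay


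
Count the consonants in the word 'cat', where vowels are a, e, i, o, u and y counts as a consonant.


Consonants in 'cat': c, t = 2 consonants.

2


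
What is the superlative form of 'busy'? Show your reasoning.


Apply superlative formation (consonant + y: change y to i, add -est): 'busy' -> 'busiest'.

busiest


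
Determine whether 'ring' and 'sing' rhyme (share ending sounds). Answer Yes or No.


Rime (stressed vowel + following sounds) of 'ring': -ing = /ɪŋ/
Rime of 'sing': -ing = /ɪŋ/
/ɪŋ/ and /ɪŋ/ are the same ending sound, so the words rhyme.

Yes


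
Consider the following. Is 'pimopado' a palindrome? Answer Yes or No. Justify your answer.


Forward: 'pimopado'
Reversed: 'odapomip'
They differ.

No


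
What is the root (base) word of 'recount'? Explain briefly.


Remove prefix 're' from 'recount' to get root 'count'.

count


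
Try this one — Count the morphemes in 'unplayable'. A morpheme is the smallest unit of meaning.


Decomposition: un- (prefix) + play (root) + -able (suffix) = 3 morpheme(s)

3 morphemes


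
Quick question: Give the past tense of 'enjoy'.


Apply rule: Add -ed. 'enjoy' becomes 'enjoyed'.

enjoyed


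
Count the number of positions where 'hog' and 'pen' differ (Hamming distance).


Alignment:
Position 1: 'h' vs 'p' = DIFFER
Position 2: 'o' vs 'e' = DIFFER
Position 3: 'g' vs 'n' = DIFFER
Total differences: 3

3


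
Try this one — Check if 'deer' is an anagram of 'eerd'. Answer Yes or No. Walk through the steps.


Sorted letters of 'deer': 'deer'
Sorted letters of 'eerd': 'deer'
They match.

Yes


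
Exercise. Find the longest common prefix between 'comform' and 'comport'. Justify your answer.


Compare from the start: 3 characters match: 'com'. Mismatch at position 4: 'f' vs 'p'.

com


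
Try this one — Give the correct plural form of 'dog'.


Apply rule: Add -s. 'dog' becomes 'dogs'.

dogs


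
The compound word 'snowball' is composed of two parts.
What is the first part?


Split 'snowball' into 'snow' + 'ball'. The first part is 'snow'.

snow


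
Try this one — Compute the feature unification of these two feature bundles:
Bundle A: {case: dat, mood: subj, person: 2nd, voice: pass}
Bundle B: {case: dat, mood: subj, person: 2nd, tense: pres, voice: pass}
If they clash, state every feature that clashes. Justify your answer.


Compare features:
case: A=dat vs B=dat -> unified: dat
mood: A=subj vs B=subj -> unified: subj
person: A=2nd vs B=2nd -> unified: 2nd
tense: A=_ vs B=pres -> unified: pres
voice: A=pass vs B=pass -> unified: pass
No clashes found.

Unified: {case: dat, mood: subj, person: 2nd, tense: pres, voice: pass}


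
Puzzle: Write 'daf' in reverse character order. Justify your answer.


Reverse 'daf' character by character: 'fad'.

fad


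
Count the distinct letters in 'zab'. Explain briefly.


Unique letters in 'zab': {a, b, z} = 3 distinct letters.

3


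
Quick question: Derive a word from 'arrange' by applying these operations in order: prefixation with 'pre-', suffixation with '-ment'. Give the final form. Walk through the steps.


Step 1: Add prefix 'pre-' to 'arrange' = 'prearrange'
Step 2: Add suffix '-ment' to 'prearrange' = 'prearrangement'

prearrangement


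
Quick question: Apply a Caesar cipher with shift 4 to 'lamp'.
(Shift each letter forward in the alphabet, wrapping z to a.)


Shift each letter by 4: l -> p, a -> e, m -> q, p -> t. Result: 'peqt'.

peqt


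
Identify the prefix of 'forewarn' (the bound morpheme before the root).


The word 'forewarn' = 'fore' (prefix) + 'warn' (root). The prefix is 'fore'.

fore


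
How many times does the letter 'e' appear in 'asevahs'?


Letter 'e' in 'asevahs': found at position(s) 3 = 1 occurrence(s).

1


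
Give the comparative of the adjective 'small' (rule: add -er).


Apply comparative formation (add -er): 'small' -> 'smaller'.

smaller


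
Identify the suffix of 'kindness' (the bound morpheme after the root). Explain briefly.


The word 'kindness' = 'kind' (root) + '-ness' (suffix). The suffix is '-ness'.

ness


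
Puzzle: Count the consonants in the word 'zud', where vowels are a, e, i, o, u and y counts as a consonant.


Consonants in 'zud': z, d = 2 consonants.

2


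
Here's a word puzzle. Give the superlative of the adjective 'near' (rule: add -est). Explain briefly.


Apply superlative formation (add -est): 'near' -> 'nearest'.

nearest


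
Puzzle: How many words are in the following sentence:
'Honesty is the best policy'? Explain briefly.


Split into words: Honesty | is | the | best | policy = 5 words.

5


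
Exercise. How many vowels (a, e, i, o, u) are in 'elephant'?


Vowels in 'elephant': e, e, a = 3 vowels.

3


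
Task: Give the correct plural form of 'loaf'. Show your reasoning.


Apply rule: Change -f to -ves. 'loaf' becomes 'loaves'.

loaves


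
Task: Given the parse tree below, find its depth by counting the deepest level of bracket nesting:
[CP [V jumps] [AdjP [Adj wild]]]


Count bracket nesting levels:
'[' at pos 0: depth = 1
'[' at pos 4: depth = 2
'[' at pos 14: depth = 2
'[' at pos 20: depth = 3
Maximum depth reached: 3

3


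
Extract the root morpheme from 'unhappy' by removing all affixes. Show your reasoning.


Remove prefix 'un' from 'unhappy' to get root 'happy'.

happy


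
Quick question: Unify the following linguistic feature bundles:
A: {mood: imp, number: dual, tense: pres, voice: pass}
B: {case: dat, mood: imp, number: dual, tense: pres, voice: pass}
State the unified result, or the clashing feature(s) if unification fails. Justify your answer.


Compare features:
case: A=_ vs B=dat -> unified: dat
mood: A=imp vs B=imp -> unified: imp
number: A=dual vs B=dual -> unified: dual
tense: A=pres vs B=pres -> unified: pres
voice: A=pass vs B=pass -> unified: pass
No clashes found.

Unified: {case: dat, mood: imp, number: dual, tense: pres, voice: pass}


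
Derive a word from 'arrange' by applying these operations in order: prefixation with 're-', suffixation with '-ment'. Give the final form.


Step 1: Add prefix 're-' to 'arrange' = 'rearrange'
Step 2: Add suffix '-ment' to 'rearrange' = 'rearrangement'

rearrangement


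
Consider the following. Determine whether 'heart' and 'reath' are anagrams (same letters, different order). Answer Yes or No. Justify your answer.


Sorted letters of 'heart': 'aehrt'
Sorted letters of 'reath': 'aehrt'
They match.

Yes


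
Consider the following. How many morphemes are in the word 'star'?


Decomposition: star (free morpheme) = 1 morpheme(s)

1 morphemes


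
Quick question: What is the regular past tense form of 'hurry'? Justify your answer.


Apply rule: Change -y to -ied. 'hurry' becomes 'hurried'.

hurried


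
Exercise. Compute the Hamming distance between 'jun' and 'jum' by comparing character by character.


Alignment:
Position 1: 'j' vs 'j' = match
Position 2: 'u' vs 'u' = match
Position 3: 'n' vs 'm' = DIFFER
Total differences: 1

1


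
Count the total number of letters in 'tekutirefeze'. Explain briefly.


Spell out 'tekutirefeze' and number each letter: t(1), e(2), k(3), u(4), t(5), i(6), r(7), e(8), f(9), e(10), z(11), e(12). Total: 12 letters.

12


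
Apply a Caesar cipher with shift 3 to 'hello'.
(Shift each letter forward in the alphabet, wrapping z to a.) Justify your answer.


Shift each letter by 3: h -> k, e -> h, l -> o, l -> o, o -> r. Result: 'khoor'.

khoor


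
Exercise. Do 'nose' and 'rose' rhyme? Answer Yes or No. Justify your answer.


Rime (stressed vowel + following sounds) of 'nose': -ose = /oʊz/
Rime of 'rose': -ose = /oʊz/
/oʊz/ and /oʊz/ are the same ending sound, so the words rhyme.

Yes


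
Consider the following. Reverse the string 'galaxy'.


Reverse 'galaxy' character by character: 'yxalag'.

yxalag


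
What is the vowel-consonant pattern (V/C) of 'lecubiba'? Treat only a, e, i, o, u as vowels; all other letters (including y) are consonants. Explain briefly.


Letter mapping: l = C, e = V, c = C, u = V, b = C, i = V, b = C, a = V.

CVCVCVCV


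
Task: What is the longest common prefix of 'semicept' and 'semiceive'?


Compare from the start: 6 characters match: 'semice'. Mismatch at position 7: 'p' vs 'i'.

semice


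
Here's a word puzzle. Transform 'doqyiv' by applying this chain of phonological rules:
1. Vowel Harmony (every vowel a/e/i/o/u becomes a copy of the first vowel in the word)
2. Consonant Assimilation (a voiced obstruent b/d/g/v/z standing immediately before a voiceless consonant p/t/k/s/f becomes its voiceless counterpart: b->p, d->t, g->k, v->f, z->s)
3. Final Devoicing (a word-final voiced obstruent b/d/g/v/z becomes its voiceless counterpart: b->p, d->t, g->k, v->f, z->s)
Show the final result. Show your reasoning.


Starting form: 'doqyiv'
Rule 1: Vowel Harmony: all vowels become 'o' (matching first vowel). 'doqyiv' -> 'doqyov'
Rule 2: Consonant Assimilation: no voiced obstruent (b/d/g/v/z) stands immediately before a voiceless consonant (p/t/k/s/f). No change.
Rule 3: Final Devoicing: word-final voiced obstruent 'v' becomes voiceless 'f'. 'doqyov' -> 'doqyof'
Final form: 'doqyof'

doqyof


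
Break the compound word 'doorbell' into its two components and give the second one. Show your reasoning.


Split 'doorbell' into 'door' + 'bell'. The second part is 'bell'.

bell


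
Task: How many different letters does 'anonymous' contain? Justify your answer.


Unique letters in 'anonymous': {a, m, n, o, s, u, y} = 7 distinct letters.

7


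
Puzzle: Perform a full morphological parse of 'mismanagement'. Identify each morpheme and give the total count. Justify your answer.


Step 1: Identify prefix: 'mis' (meaning: wrongly)
Step 2: Identify root: 'manage'
Step 3: Identify suffix(es): 'ment'
Decomposition: mis- (prefix: wrongly) + manage (root) + -ment (suffix: action/result)
Total morphemes: 3

3 morphemes (mis- (prefix: wrongly) + manage (root) + -ment (suffix: action/result))


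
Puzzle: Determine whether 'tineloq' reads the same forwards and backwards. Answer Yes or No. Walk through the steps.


Forward: 'tineloq'
Reversed: 'qolenit'
They differ.

No


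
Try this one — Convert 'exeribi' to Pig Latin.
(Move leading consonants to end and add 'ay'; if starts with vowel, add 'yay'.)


'exeribi' starts with a vowel, so add 'yay': 'exeribiyay'.

exeribiyay


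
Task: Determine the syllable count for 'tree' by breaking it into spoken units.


Break 'tree' into syllables: tree -> tree = 1 syllable

1 syllable


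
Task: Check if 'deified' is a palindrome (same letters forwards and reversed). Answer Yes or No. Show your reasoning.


Forward: 'deified'
Reversed: 'deified'
They are identical.

Yes


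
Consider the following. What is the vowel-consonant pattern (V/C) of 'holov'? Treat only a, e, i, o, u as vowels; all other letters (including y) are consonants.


Letter mapping: h = C, o = V, l = C, o = V, v = C.

CVCVC


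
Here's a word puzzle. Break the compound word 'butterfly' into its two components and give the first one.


Split 'butterfly' into 'butter' + 'fly'. The first part is 'butter'.

butter


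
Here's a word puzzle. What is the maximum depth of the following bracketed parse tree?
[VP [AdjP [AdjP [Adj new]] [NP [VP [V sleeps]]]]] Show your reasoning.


Count bracket nesting levels:
'[' at pos 0: depth = 1
'[' at pos 4: depth = 2
'[' at pos 10: depth = 3
'[' at pos 16: depth = 4
'[' at pos 27: depth = 3
'[' at pos 31: depth = 4
'[' at pos 35: depth = 5
Maximum depth reached: 5

5


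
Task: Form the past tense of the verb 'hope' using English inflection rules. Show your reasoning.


Apply rule: Add -d (word ends in -e). 'hope' becomes 'hoped'.

hoped


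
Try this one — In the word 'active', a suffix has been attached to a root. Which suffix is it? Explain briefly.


The word 'active' = 'act' (root) + '-ive' (suffix). The suffix is '-ive'.

ive


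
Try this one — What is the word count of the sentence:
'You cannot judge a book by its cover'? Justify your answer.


Split into words: You | cannot | judge | a | book | by | its | cover = 8 words.

8


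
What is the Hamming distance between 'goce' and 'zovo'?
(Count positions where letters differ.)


Alignment:
Position 1: 'g' vs 'z' = DIFFER
Position 2: 'o' vs 'o' = match
Position 3: 'c' vs 'v' = DIFFER
Position 4: 'e' vs 'o' = DIFFER
Total differences: 3

3


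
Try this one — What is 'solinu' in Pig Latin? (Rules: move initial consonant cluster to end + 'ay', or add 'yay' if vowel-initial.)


'solinu': move consonant cluster 's' to end and add 'ay': 'olinusay'.

olinusay


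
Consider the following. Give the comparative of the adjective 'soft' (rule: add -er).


Apply comparative formation (add -er): 'soft' -> 'softer'.

softer
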